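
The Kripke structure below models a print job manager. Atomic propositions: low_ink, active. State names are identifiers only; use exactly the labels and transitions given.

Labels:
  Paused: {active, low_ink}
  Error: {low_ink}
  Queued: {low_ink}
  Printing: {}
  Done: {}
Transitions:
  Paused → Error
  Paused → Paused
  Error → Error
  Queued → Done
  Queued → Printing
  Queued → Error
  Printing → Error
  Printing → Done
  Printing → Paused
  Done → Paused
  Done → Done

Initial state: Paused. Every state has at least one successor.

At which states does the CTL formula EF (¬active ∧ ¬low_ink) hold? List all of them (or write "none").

{Queued, Printing, Done}

States satisfying ¬active ∧ ¬low_ink: {Printing, Done}.
States satisfying EF (¬active ∧ ¬low_ink): {Queued, Printing, Done}.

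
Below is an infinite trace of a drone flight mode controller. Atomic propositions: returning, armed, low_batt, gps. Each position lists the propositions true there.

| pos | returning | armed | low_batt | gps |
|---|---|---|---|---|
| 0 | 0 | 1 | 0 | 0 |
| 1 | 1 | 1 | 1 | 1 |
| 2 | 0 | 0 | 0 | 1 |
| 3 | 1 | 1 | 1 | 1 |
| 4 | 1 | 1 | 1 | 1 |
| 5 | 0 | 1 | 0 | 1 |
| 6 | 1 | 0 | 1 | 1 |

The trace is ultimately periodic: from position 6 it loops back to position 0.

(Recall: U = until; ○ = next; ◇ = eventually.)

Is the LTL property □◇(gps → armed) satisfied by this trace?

◇(gps → armed) holds at every position 0..6, and those are all positions ever visited, so □◇(gps → armed) holds.

Holds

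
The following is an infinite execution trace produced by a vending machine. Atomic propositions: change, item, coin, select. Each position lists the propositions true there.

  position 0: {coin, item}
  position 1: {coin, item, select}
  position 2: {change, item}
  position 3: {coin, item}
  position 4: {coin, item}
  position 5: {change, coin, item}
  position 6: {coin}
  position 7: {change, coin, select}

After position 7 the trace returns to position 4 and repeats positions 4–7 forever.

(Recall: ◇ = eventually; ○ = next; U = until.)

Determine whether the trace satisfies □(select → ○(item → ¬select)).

Holds

select → ○(item → ¬select) holds at every position 0..7, and those are all positions ever visited, so □(select → ○(item → ¬select)) holds.
Positions where select holds: 1, 7.
Check ○(item → ¬select) at each: 1→ok, 7→ok.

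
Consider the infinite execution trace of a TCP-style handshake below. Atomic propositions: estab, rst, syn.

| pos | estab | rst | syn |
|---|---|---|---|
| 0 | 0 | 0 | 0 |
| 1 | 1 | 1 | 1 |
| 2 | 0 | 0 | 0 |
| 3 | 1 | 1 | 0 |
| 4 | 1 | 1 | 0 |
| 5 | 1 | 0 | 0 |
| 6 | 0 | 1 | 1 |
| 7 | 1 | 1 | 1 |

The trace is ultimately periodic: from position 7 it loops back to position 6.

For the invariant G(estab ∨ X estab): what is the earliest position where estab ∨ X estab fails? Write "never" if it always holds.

never

estab ∨ X estab holds at every position 0..7, and those are all the positions the trace ever visits, so the invariant G(estab ∨ X estab) is never violated.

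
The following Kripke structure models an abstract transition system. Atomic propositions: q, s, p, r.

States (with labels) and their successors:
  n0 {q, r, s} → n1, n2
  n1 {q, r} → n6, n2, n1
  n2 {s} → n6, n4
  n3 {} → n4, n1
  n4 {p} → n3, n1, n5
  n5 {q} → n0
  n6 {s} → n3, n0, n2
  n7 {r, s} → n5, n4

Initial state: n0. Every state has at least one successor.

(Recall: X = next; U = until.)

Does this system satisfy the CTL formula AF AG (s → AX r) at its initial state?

States satisfying AG (s → AX r): ∅.
States satisfying AF AG (s → AX r): ∅.
There is a path from n0 along which AG (s → AX r) never holds.
n0 ∉ Sat(AF AG (s → AX r)).

Does not hold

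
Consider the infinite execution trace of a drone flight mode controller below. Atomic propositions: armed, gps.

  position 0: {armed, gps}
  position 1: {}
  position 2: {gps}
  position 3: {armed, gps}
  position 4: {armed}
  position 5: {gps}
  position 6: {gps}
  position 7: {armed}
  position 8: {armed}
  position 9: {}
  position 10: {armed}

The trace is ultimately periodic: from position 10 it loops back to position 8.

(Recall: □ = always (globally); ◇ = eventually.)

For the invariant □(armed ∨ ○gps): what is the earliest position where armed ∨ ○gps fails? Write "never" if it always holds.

6

Check armed ∨ ○gps at each position in order: 0 ✓, 1 ✓, 2 ✓, 3 ✓, 4 ✓, 5 ✓.
At position 6 the labels are {gps} and the next position 7 has {armed}, so armed ∨ ○gps is false there. This is the first violation.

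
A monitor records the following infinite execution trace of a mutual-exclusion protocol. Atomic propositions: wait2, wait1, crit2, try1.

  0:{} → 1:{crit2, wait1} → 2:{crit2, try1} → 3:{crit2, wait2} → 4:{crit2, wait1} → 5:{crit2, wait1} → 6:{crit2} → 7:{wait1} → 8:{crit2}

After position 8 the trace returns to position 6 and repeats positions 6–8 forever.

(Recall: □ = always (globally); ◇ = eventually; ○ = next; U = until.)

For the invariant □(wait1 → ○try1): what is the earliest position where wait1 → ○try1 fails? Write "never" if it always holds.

4

Check wait1 → ○try1 at each position in order: 0 ✓, 1 ✓, 2 ✓, 3 ✓.
At position 4 the labels are {crit2, wait1} and the next position 5 has {crit2, wait1}, so wait1 → ○try1 is false there. This is the first violation.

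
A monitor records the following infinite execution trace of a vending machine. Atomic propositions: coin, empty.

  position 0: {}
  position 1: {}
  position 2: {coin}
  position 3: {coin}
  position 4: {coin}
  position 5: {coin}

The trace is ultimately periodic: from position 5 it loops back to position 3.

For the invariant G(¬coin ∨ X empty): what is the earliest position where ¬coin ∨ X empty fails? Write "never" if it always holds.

Check ¬coin ∨ X empty at each position in order: 0 ✓, 1 ✓.
At position 2 the labels are {coin} and the next position 3 has {coin}, so ¬coin ∨ X empty is false there. This is the first violation.

2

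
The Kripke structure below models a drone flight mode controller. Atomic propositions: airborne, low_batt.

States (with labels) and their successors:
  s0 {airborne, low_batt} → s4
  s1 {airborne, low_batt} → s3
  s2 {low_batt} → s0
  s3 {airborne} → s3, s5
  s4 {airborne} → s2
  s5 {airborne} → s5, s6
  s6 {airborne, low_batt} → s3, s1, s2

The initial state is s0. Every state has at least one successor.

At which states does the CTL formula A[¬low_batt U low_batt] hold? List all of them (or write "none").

{s0, s1, s2, s4, s6}

States satisfying ¬low_batt: {s3, s4, s5}.
States satisfying low_batt: {s0, s1, s2, s6}.
States satisfying A[¬low_batt U low_batt]: {s0, s1, s2, s4, s6}.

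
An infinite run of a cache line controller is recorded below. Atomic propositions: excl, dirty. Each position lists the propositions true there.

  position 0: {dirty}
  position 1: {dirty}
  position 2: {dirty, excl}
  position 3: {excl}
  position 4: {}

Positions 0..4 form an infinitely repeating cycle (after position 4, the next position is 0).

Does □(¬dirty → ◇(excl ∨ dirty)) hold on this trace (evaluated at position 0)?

Yes

¬dirty → ◇(excl ∨ dirty) holds at every position 0..4, and those are all positions ever visited, so □(¬dirty → ◇(excl ∨ dirty)) holds.
Positions where ¬dirty holds: 3, 4.
Check ◇(excl ∨ dirty) at each: 3→ok, 4→ok.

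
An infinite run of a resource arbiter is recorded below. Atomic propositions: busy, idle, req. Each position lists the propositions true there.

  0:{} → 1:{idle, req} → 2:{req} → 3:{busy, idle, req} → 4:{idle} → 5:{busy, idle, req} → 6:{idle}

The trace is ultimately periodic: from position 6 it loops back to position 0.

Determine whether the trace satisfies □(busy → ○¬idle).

busy → ○¬idle must hold at every position from 0 onward. It fails at position 3, so □(busy → ○¬idle) is false.
Positions where busy holds: 3, 5.
Check ○¬idle at each: 3→fails, 5→fails.

Violated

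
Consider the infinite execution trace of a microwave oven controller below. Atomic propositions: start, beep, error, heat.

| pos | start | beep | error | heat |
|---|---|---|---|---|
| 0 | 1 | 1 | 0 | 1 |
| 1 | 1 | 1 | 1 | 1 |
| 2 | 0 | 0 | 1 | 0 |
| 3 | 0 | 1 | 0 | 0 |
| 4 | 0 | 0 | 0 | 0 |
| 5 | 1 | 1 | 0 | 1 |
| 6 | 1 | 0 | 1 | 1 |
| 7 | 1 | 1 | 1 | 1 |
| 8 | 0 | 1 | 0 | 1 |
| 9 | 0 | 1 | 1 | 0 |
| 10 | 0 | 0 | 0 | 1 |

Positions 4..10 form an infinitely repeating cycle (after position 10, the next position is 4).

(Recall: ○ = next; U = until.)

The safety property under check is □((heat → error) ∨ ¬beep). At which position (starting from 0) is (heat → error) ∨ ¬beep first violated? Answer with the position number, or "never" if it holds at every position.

0

At position 0 the labels are {beep, heat, start}, so (heat → error) ∨ ¬beep is false there. This is the first violation.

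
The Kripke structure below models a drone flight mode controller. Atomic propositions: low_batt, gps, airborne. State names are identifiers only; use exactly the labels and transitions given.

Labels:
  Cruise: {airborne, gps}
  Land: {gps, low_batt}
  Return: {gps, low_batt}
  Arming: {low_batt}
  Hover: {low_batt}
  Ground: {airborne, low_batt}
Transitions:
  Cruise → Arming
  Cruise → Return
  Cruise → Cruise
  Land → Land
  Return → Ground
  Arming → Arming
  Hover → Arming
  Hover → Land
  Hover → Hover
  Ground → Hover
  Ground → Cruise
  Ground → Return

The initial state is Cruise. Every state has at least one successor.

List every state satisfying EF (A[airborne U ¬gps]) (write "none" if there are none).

States satisfying A[airborne U ¬gps]: {Arming, Hover, Ground}.
States satisfying EF (A[airborne U ¬gps]): {Cruise, Return, Arming, Hover, Ground}.

{Cruise, Return, Arming, Hover, Ground}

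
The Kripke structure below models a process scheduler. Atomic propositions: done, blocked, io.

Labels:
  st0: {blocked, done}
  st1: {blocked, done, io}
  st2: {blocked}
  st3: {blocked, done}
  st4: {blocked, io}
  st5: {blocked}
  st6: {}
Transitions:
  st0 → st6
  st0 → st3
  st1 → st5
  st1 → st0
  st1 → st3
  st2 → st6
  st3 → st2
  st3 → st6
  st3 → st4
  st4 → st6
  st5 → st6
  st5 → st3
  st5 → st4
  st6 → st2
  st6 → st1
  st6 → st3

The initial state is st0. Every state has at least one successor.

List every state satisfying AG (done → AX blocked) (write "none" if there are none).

none

States satisfying done → AX blocked: {st1, st2, st4, st5, st6}.
States satisfying AG (done → AX blocked): ∅.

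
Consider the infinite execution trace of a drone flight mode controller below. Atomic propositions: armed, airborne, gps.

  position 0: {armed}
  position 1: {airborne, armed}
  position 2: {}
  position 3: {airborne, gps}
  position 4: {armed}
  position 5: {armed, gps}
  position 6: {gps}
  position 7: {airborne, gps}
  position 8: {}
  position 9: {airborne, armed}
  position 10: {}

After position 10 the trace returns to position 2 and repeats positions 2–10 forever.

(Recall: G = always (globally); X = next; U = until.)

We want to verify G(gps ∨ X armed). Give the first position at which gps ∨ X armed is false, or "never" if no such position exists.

Check gps ∨ X armed at each position in order: 0 ✓.
At position 1 the labels are {airborne, armed} and the next position 2 has {}, so gps ∨ X armed is false there. This is the first violation.

1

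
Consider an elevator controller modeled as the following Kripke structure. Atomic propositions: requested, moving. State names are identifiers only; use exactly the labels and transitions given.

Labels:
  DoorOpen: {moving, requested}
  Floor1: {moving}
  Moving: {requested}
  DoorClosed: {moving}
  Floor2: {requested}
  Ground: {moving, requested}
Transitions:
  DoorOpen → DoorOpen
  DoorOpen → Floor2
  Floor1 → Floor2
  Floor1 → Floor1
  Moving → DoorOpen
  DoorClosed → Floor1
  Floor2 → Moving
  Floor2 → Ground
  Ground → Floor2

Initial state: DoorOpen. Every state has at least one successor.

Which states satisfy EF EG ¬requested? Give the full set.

{Floor1, DoorClosed}

States satisfying EG ¬requested: {Floor1, DoorClosed}.
States satisfying EF EG ¬requested: {Floor1, DoorClosed}.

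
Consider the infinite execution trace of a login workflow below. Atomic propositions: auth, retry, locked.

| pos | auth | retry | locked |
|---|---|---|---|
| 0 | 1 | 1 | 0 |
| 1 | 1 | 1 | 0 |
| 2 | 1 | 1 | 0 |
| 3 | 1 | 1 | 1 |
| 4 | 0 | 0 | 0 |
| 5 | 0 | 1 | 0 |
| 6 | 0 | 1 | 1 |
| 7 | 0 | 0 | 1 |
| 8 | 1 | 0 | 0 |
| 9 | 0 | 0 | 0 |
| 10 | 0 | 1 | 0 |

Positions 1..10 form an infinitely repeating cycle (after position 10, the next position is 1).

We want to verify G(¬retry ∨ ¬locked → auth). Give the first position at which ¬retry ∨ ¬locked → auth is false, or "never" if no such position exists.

Check ¬retry ∨ ¬locked → auth at each position in order: 0 ✓, 1 ✓, 2 ✓, 3 ✓.
At position 4 the labels are {}, so ¬retry ∨ ¬locked → auth is false there. This is the first violation.

4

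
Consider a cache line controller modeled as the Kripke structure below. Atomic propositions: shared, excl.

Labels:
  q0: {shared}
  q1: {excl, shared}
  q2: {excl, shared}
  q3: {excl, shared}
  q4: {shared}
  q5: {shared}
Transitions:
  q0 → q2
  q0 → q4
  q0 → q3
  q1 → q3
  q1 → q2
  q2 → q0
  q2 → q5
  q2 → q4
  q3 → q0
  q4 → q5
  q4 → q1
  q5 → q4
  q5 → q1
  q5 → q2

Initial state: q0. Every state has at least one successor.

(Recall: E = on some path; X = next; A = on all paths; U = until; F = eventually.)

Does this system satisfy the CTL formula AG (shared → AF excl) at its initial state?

Does not hold

States satisfying shared → AF excl: {q1, q2, q3}.
States satisfying AG (shared → AF excl): ∅.
q0 is reachable from q0 and violates shared → AF excl, so AG fails at q0.
q0 ∉ Sat(AG (shared → AF excl)).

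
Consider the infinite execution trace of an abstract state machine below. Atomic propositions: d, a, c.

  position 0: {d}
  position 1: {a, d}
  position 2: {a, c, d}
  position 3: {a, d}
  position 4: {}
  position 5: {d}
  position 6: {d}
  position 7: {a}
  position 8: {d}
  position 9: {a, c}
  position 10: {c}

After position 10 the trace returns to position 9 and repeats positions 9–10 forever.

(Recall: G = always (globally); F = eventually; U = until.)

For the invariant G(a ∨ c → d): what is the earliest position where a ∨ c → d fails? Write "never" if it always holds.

Check a ∨ c → d at each position in order: 0 ✓, 1 ✓, 2 ✓, 3 ✓, 4 ✓, 5 ✓, 6 ✓.
At position 7 the labels are {a}, so a ∨ c → d is false there. This is the first violation.

7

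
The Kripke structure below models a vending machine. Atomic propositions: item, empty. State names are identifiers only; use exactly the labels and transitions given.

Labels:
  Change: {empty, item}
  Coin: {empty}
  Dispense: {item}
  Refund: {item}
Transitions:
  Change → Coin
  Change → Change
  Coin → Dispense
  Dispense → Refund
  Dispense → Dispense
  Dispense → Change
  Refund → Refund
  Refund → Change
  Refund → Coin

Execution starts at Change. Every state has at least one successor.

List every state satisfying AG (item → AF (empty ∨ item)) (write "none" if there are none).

States satisfying item → AF (empty ∨ item): {Change, Coin, Dispense, Refund}.
States satisfying AG (item → AF (empty ∨ item)): {Change, Coin, Dispense, Refund}.

{Change, Coin, Dispense, Refund}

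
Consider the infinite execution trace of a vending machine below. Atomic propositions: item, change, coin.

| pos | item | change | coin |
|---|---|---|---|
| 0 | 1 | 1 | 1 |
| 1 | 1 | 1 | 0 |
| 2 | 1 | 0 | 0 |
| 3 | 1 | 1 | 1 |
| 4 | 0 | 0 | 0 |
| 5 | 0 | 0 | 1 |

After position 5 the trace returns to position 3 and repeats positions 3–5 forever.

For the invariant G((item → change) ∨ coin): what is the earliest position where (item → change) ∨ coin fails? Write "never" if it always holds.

2

Check (item → change) ∨ coin at each position in order: 0 ✓, 1 ✓.
At position 2 the labels are {item}, so (item → change) ∨ coin is false there. This is the first violation.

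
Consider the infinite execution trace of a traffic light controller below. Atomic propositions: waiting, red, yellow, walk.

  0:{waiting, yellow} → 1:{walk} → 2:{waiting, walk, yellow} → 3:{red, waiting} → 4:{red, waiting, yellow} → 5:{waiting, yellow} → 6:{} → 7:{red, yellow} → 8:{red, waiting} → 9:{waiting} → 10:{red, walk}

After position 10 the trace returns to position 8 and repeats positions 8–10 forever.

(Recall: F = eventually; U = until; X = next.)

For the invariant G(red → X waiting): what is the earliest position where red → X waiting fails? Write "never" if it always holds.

never

red → X waiting holds at every position 0..10, and those are all the positions the trace ever visits, so the invariant G(red → X waiting) is never violated.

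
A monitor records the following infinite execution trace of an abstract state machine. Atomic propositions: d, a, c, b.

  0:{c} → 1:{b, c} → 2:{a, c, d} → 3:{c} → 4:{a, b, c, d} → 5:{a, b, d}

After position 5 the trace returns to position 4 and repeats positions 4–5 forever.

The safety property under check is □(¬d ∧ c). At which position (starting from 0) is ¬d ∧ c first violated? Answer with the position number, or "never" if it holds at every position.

2

Check ¬d ∧ c at each position in order: 0 ✓, 1 ✓.
At position 2 the labels are {a, c, d}, so ¬d ∧ c is false there. This is the first violation.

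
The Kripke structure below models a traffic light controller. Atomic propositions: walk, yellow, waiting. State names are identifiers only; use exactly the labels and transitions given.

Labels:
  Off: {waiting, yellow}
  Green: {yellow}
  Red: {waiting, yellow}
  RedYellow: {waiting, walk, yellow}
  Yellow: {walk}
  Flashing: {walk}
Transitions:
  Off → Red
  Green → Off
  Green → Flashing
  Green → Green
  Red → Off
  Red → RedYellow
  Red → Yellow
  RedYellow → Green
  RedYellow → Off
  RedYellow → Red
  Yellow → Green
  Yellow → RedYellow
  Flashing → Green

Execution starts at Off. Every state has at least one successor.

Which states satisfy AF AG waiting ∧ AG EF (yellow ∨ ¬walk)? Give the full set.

States satisfying AG waiting: ∅.
States satisfying AF AG waiting: ∅.
States satisfying EF (yellow ∨ ¬walk): {Off, Green, Red, RedYellow, Yellow, Flashing}.
States satisfying AG EF (yellow ∨ ¬walk): {Off, Green, Red, RedYellow, Yellow, Flashing}.
States satisfying AF AG waiting ∧ AG EF (yellow ∨ ¬walk): ∅.

none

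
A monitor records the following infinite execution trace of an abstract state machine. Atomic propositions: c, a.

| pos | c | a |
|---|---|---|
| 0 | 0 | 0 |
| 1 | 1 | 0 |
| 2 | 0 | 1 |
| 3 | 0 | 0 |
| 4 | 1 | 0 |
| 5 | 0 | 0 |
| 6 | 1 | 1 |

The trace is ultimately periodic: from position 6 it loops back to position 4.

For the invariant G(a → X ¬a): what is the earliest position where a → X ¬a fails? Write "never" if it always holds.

a → X ¬a holds at every position 0..6, and those are all the positions the trace ever visits, so the invariant G(a → X ¬a) is never violated.

never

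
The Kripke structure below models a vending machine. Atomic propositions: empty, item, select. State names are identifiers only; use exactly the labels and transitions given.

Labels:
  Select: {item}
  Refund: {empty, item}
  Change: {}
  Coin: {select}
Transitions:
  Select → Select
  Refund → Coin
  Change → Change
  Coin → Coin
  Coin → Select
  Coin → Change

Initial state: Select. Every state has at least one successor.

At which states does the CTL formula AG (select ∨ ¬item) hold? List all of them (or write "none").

{Change}

States satisfying select ∨ ¬item: {Change, Coin}.
States satisfying AG (select ∨ ¬item): {Change}.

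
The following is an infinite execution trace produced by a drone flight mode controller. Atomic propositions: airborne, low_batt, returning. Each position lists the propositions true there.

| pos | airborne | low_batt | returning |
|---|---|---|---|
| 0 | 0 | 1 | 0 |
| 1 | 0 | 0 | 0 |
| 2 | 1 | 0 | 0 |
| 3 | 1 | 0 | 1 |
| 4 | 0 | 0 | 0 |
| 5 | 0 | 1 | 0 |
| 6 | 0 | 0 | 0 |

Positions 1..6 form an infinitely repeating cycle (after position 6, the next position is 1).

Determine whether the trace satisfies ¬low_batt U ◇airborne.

Walking from position 0: ◇airborne first holds at position 0, and ¬low_batt holds at every earlier position along the way, so ¬low_batt U ◇airborne holds.

Satisfied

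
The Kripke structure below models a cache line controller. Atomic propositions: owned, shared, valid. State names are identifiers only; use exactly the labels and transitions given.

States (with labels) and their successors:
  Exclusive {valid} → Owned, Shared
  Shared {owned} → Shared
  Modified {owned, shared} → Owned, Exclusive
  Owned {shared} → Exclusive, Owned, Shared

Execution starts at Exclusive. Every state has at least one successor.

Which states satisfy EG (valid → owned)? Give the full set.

{Shared, Modified, Owned}

States satisfying valid → owned: {Shared, Modified, Owned}.
States satisfying EG (valid → owned): {Shared, Modified, Owned}.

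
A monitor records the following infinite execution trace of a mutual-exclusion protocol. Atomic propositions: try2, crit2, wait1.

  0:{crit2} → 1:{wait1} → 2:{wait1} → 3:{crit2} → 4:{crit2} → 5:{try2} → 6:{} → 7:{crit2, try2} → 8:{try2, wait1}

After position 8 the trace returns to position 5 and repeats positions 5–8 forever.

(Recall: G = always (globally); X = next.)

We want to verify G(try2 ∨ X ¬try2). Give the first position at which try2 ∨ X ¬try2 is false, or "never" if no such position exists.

4

Check try2 ∨ X ¬try2 at each position in order: 0 ✓, 1 ✓, 2 ✓, 3 ✓.
At position 4 the labels are {crit2} and the next position 5 has {try2}, so try2 ∨ X ¬try2 is false there. This is the first violation.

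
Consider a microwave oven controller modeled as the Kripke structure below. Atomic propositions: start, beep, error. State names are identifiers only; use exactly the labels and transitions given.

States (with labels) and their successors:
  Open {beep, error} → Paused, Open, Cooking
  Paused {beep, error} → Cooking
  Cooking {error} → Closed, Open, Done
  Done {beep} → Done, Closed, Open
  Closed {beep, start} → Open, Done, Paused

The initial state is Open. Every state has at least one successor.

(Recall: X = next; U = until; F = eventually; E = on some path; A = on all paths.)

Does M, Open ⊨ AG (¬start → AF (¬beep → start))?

Yes

States satisfying ¬start → AF (¬beep → start): {Open, Paused, Cooking, Done, Closed}.
States satisfying AG (¬start → AF (¬beep → start)): {Open, Paused, Cooking, Done, Closed}.
Every state reachable from Open satisfies ¬start → AF (¬beep → start).
Open ∈ Sat(AG (¬start → AF (¬beep → start))).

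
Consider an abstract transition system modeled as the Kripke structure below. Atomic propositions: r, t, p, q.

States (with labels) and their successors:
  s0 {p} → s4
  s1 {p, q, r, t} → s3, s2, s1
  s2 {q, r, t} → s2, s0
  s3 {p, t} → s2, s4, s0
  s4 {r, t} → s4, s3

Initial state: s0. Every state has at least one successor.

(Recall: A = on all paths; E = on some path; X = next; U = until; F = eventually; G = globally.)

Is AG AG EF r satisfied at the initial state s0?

States satisfying AG EF r: {s0, s1, s2, s3, s4}.
States satisfying AG AG EF r: {s0, s1, s2, s3, s4}.
Every state reachable from s0 satisfies AG EF r.
s0 ∈ Sat(AG AG EF r).

Yes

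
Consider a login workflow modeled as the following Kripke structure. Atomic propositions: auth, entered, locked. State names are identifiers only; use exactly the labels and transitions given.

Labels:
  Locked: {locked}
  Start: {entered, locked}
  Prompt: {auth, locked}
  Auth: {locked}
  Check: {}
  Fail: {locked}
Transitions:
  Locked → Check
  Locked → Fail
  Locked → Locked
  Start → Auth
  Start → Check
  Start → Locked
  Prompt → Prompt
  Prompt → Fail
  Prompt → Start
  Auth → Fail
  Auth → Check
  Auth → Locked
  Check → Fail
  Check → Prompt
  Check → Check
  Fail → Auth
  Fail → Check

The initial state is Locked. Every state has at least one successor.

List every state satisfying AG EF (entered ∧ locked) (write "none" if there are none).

{Locked, Start, Prompt, Auth, Check, Fail}

States satisfying EF (entered ∧ locked): {Locked, Start, Prompt, Auth, Check, Fail}.
States satisfying AG EF (entered ∧ locked): {Locked, Start, Prompt, Auth, Check, Fail}.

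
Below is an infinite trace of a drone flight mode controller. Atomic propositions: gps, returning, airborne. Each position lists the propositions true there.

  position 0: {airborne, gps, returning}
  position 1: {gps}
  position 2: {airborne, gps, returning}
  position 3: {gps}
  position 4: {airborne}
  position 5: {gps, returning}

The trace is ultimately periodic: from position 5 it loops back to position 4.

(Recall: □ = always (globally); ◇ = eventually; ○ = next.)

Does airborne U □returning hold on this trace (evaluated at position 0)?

No

Walking from position 0: at position 1, □returning has not yet held and airborne fails, so airborne U □returning is false.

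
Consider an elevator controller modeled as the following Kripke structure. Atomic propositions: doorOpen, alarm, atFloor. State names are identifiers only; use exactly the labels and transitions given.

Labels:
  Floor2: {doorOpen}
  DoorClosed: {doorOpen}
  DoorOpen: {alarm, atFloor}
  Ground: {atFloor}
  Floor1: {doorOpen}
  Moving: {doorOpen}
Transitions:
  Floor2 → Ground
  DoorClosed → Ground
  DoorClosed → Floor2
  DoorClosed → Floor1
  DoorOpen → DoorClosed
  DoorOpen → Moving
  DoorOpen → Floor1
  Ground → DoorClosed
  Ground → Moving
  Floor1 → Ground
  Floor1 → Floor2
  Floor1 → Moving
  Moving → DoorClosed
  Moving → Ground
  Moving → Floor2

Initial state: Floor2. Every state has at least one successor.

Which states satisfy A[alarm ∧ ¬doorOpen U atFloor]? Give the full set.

{DoorOpen, Ground}

States satisfying alarm ∧ ¬doorOpen: {DoorOpen}.
States satisfying atFloor: {DoorOpen, Ground}.
States satisfying A[alarm ∧ ¬doorOpen U atFloor]: {DoorOpen, Ground}.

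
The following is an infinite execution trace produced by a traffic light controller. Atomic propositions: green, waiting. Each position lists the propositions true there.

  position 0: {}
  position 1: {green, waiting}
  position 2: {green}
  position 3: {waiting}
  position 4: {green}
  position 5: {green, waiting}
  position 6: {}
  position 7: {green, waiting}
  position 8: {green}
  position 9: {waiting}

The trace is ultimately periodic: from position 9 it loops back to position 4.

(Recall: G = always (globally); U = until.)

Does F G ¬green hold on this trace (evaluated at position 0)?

Violated

G ¬green is false at every position 0..9, so it never becomes true and F G ¬green fails.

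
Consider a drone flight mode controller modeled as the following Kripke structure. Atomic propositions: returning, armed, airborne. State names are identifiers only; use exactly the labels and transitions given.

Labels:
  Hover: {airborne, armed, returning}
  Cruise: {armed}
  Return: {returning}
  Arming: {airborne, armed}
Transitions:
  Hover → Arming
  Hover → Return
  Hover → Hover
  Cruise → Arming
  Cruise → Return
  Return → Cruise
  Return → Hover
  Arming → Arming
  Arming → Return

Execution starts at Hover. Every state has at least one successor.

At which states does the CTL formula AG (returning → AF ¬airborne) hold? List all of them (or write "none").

States satisfying returning → AF ¬airborne: {Cruise, Return, Arming}.
States satisfying AG (returning → AF ¬airborne): ∅.

none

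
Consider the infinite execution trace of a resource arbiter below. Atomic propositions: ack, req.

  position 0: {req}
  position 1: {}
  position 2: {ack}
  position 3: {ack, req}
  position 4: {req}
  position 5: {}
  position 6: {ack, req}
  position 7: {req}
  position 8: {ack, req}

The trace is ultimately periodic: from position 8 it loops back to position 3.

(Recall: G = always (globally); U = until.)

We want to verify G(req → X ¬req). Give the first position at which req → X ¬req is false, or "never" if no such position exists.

3

Check req → X ¬req at each position in order: 0 ✓, 1 ✓, 2 ✓.
At position 3 the labels are {ack, req} and the next position 4 has {req}, so req → X ¬req is false there. This is the first violation.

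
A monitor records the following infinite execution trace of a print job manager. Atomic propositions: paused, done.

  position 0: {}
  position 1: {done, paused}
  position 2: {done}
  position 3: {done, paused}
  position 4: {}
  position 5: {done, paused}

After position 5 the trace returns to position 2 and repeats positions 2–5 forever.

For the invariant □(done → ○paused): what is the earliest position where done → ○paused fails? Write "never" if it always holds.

Check done → ○paused at each position in order: 0 ✓.
At position 1 the labels are {done, paused} and the next position 2 has {done}, so done → ○paused is false there. This is the first violation.

1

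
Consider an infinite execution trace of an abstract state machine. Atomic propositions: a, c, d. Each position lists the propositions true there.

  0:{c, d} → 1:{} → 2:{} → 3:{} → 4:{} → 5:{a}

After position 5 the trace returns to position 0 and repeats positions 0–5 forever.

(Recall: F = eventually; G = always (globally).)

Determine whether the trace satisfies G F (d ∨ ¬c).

F (d ∨ ¬c) holds at every position 0..5, and those are all positions ever visited, so G F (d ∨ ¬c) holds.

Yes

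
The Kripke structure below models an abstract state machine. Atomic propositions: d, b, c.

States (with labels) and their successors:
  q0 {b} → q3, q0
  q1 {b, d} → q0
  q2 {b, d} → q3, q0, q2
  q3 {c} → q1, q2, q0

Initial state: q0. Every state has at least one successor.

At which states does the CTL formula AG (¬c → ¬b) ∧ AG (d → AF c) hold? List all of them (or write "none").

States satisfying ¬c → ¬b: {q3}.
States satisfying AG (¬c → ¬b): ∅.
States satisfying d → AF c: {q0, q3}.
States satisfying AG (d → AF c): ∅.
States satisfying AG (¬c → ¬b) ∧ AG (d → AF c): ∅.

none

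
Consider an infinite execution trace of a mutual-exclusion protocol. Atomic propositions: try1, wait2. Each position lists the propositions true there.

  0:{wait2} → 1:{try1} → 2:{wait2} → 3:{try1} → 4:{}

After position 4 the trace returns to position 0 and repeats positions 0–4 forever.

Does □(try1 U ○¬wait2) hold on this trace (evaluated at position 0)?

Violated

try1 U ○¬wait2 must hold at every position from 0 onward. It fails at position 4, so □(try1 U ○¬wait2) is false.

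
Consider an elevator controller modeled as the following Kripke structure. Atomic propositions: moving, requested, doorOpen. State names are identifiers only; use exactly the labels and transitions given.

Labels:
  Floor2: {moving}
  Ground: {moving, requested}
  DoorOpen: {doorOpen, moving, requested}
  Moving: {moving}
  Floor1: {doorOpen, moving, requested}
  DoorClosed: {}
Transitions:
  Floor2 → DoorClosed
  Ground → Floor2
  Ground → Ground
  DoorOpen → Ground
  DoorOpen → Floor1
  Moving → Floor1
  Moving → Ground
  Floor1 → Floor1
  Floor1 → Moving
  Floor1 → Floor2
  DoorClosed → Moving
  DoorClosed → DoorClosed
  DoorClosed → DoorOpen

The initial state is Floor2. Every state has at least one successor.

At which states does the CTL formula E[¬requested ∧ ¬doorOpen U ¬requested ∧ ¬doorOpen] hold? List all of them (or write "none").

{Floor2, Moving, DoorClosed}

States satisfying ¬requested ∧ ¬doorOpen: {Floor2, Moving, DoorClosed}.
States satisfying E[¬requested ∧ ¬doorOpen U ¬requested ∧ ¬doorOpen]: {Floor2, Moving, DoorClosed}.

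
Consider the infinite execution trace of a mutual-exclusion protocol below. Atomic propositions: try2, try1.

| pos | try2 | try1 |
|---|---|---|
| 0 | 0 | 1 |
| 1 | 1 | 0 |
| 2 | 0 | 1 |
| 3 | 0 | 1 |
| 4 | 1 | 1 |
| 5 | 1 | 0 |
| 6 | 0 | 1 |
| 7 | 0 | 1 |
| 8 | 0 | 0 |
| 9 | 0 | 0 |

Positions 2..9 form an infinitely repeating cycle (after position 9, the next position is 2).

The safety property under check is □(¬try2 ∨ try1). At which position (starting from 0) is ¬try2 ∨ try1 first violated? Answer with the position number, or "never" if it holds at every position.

Check ¬try2 ∨ try1 at each position in order: 0 ✓.
At position 1 the labels are {try2}, so ¬try2 ∨ try1 is false there. This is the first violation.

1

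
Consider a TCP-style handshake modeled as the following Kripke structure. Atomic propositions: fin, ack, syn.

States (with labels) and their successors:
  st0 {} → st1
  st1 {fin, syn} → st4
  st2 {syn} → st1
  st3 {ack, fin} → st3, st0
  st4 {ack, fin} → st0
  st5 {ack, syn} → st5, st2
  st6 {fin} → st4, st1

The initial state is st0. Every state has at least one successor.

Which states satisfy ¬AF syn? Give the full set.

States satisfying syn: {st1, st2, st5}.
States satisfying AF syn: {st0, st1, st2, st4, st5, st6}.
States satisfying ¬AF syn: {st3}.

{st3}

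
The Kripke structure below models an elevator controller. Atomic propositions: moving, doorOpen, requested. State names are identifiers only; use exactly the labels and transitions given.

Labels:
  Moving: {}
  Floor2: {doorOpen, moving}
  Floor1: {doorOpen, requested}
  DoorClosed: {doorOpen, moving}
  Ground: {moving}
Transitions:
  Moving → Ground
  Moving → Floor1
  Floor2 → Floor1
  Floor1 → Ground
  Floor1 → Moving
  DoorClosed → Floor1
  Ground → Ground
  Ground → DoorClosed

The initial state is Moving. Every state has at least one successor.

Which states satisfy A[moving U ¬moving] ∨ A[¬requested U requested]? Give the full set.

States satisfying moving: {Floor2, DoorClosed, Ground}.
States satisfying ¬moving: {Moving, Floor1}.
States satisfying A[moving U ¬moving]: {Moving, Floor2, Floor1, DoorClosed}.
States satisfying ¬requested: {Moving, Floor2, DoorClosed, Ground}.
States satisfying requested: {Floor1}.
States satisfying A[¬requested U requested]: {Floor2, Floor1, DoorClosed}.
States satisfying A[moving U ¬moving] ∨ A[¬requested U requested]: {Moving, Floor2, Floor1, DoorClosed}.

{Moving, Floor2, Floor1, DoorClosed}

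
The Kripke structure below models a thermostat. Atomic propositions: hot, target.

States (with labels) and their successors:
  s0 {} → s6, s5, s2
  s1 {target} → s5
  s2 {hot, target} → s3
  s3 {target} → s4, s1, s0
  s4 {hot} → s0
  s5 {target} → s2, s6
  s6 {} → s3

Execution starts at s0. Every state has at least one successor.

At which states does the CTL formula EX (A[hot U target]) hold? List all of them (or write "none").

States satisfying A[hot U target]: {s1, s2, s3, s5}.
States satisfying EX (A[hot U target]): {s0, s1, s2, s3, s5, s6}.

{s0, s1, s2, s3, s5, s6}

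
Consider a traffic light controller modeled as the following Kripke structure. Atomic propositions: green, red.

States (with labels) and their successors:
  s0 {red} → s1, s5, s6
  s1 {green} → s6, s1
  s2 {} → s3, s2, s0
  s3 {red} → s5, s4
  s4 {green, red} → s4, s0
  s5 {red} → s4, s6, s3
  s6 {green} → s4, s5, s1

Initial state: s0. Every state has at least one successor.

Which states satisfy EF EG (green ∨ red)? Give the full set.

States satisfying EG (green ∨ red): {s0, s1, s3, s4, s5, s6}.
States satisfying EF EG (green ∨ red): {s0, s1, s2, s3, s4, s5, s6}.

{s0, s1, s2, s3, s4, s5, s6}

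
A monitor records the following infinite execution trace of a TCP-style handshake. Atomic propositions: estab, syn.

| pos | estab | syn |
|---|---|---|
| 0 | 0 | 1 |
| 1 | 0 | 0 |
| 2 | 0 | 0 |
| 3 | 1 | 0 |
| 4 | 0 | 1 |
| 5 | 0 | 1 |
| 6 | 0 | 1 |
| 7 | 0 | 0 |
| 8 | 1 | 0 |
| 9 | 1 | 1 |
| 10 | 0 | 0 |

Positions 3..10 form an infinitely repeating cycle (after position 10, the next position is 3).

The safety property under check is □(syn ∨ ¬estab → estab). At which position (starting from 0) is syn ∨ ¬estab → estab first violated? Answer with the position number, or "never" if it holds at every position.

0

At position 0 the labels are {syn}, so syn ∨ ¬estab → estab is false there. This is the first violation.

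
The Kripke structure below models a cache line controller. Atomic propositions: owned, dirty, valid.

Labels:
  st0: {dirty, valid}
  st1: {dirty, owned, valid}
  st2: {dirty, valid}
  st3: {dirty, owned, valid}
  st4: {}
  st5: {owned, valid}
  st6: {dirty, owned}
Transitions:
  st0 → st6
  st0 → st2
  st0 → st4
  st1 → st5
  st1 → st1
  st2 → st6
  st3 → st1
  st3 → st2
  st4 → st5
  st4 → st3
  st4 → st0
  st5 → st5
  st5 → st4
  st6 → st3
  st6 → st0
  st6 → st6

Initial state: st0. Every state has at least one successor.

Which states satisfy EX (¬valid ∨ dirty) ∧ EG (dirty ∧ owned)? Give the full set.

States satisfying ¬valid ∨ dirty: {st0, st1, st2, st3, st4, st6}.
States satisfying EX (¬valid ∨ dirty): {st0, st1, st2, st3, st4, st5, st6}.
States satisfying dirty ∧ owned: {st1, st3, st6}.
States satisfying EG (dirty ∧ owned): {st1, st3, st6}.
States satisfying EX (¬valid ∨ dirty) ∧ EG (dirty ∧ owned): {st1, st3, st6}.

{st1, st3, st6}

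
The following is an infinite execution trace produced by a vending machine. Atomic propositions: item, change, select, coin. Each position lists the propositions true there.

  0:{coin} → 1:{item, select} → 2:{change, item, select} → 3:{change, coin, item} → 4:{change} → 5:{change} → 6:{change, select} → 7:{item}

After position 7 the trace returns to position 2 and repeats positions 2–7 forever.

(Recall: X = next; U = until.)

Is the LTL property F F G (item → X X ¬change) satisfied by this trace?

No

F G (item → X X ¬change) is false at every position 0..7, so it never becomes true and F F G (item → X X ¬change) fails.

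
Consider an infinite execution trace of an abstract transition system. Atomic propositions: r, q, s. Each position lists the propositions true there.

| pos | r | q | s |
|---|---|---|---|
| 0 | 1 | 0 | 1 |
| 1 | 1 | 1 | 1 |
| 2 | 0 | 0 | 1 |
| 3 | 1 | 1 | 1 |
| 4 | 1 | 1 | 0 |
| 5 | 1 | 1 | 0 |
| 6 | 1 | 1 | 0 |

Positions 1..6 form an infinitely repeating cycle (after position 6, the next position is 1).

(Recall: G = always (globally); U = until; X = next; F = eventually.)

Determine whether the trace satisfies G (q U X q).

q U X q holds at every position 0..6, and those are all positions ever visited, so G (q U X q) holds.

Holds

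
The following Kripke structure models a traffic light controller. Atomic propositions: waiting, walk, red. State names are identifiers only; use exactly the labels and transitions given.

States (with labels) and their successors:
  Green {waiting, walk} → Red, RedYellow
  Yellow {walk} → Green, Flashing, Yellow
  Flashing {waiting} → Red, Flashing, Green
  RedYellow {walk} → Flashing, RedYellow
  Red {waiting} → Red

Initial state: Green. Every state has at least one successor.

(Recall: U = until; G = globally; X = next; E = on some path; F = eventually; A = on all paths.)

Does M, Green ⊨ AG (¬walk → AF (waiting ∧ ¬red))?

Holds

States satisfying ¬walk → AF (waiting ∧ ¬red): {Green, Yellow, Flashing, RedYellow, Red}.
States satisfying AG (¬walk → AF (waiting ∧ ¬red)): {Green, Yellow, Flashing, RedYellow, Red}.
Every state reachable from Green satisfies ¬walk → AF (waiting ∧ ¬red).
Green ∈ Sat(AG (¬walk → AF (waiting ∧ ¬red))).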